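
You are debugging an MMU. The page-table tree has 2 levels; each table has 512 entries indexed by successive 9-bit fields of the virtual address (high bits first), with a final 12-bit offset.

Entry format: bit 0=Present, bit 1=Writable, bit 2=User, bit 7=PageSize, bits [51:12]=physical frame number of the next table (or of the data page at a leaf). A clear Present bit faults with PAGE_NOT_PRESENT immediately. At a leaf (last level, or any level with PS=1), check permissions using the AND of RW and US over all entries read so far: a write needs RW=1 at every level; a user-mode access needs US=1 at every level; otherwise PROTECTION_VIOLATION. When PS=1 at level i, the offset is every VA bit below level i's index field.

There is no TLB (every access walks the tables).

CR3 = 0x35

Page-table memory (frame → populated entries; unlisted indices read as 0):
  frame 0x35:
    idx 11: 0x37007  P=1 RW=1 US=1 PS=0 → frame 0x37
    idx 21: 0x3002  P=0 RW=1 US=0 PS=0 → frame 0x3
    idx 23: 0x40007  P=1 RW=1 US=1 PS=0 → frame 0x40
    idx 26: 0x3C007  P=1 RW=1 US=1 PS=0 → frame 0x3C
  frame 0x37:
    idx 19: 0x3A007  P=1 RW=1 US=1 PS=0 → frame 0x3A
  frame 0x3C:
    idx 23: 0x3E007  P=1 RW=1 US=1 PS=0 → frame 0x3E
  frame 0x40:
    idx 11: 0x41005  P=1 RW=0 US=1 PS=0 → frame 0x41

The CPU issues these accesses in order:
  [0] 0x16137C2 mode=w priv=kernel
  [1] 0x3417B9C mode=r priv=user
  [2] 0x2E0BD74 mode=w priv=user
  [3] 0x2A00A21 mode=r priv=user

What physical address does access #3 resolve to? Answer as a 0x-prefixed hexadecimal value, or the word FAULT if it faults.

Per-access translation:
#0 VA=0x16137C2 (w,kernel):
  lvl0: tbl 0x35, slot 11 ⇒ 0x37007 (P1/RW1/US1/PS0)
  lvl1: tbl 0x37, slot 19 ⇒ 0x3A007 (P1/RW1/US1/PS0)
  ⇒ phys 0x3A7C2  [2 reads]
#1 VA=0x3417B9C (r,user):
  lvl0: tbl 0x35, slot 26 ⇒ 0x3C007 (P1/RW1/US1/PS0)
  lvl1: tbl 0x3C, slot 23 ⇒ 0x3E007 (P1/RW1/US1/PS0)
  ⇒ phys 0x3EB9C  [2 reads]
#2 VA=0x2E0BD74 (w,user):
  lvl0: tbl 0x35, slot 23 ⇒ 0x40007 (P1/RW1/US1/PS0)
  lvl1: tbl 0x40, slot 11 ⇒ 0x41005 (P1/RW0/US1/PS0)
  ⇒ fault: PROTECTION_VIOLATION  — 2 lookups
#3 VA=0x2A00A21 (r,user):
  lvl0: tbl 0x35, slot 21 ⇒ 0x3002 (P0/RW1/US0/PS0)
  ⇒ fault: PAGE_NOT_PRESENT  — 1 lookups

Access #3 PA: FAULT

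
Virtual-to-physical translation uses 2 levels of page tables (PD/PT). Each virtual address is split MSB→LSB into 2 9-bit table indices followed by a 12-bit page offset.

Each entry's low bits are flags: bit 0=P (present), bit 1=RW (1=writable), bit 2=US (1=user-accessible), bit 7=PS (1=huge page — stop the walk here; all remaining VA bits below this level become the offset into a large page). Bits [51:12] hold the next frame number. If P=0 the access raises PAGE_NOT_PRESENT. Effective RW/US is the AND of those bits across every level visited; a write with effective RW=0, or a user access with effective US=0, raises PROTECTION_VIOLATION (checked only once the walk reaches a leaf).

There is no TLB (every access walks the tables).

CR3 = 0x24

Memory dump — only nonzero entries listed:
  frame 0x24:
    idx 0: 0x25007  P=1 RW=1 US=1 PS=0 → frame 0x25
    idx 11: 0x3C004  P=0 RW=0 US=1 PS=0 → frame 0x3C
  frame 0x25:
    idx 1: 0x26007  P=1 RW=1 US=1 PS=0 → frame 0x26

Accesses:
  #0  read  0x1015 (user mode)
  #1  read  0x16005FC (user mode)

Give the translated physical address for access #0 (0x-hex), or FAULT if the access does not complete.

Per-access translation:
#0 VA=0x1015 (r,user):
  L0 @0x24[0] → 0x25007  P=1,RW=1,US=1,PS=0
  L1 @0x25[1] → 0x26007  P=1,RW=1,US=1,PS=0
  → PA=0x26015  (2 entries read)
#1 VA=0x16005FC (r,user):
  L0 @0x24[11] → 0x3C004  P=0,RW=0,US=1,PS=0
  → PAGE_NOT_PRESENT  (1 entries read)

Access #0 PA: 0x26015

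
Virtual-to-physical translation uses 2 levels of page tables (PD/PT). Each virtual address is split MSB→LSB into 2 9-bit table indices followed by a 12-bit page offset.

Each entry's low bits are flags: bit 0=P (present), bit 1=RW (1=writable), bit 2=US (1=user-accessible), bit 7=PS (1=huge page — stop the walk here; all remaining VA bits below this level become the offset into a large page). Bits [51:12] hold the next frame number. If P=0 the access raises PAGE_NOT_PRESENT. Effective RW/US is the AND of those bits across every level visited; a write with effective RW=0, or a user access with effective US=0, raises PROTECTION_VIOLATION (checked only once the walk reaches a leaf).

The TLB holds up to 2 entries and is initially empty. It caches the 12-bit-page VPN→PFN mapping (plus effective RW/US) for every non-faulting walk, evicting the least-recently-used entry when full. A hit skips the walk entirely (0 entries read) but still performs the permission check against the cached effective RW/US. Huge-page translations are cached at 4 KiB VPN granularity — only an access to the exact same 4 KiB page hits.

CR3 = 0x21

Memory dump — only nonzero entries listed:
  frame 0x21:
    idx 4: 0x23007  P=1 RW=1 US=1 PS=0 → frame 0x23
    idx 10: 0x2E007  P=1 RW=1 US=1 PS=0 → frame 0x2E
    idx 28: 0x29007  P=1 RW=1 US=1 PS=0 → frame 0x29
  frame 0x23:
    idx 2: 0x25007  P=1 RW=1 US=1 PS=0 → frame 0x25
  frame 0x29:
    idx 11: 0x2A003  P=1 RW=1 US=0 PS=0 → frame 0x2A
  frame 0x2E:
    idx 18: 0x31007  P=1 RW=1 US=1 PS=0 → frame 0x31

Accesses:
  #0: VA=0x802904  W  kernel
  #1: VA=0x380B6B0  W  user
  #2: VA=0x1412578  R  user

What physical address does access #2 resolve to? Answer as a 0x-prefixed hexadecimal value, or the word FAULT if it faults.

Per-access translation:
#0 VA=0x802904 (w,kernel):
  L0 @0x21[4] → 0x23007  P=1,RW=1,US=1,PS=0
  L1 @0x23[2] → 0x25007  P=1,RW=1,US=1,PS=0
  ✓ 0x25904  — 2 lookups
#1 VA=0x380B6B0 (w,user):
  L0 @0x21[28] → 0x29007  P=1,RW=1,US=1,PS=0
  L1 @0x29[11] → 0x2A003  P=1,RW=1,US=0,PS=0
  → PROTECTION_VIOLATION  (2 entries read)
#2 VA=0x1412578 (r,user):
  L0 @0x21[10] → 0x2E007  P=1,RW=1,US=1,PS=0
  L1 @0x2E[18] → 0x31007  P=1,RW=1,US=1,PS=0
  ✓ 0x31578  — 2 lookups

Access #2 PA: 0x31578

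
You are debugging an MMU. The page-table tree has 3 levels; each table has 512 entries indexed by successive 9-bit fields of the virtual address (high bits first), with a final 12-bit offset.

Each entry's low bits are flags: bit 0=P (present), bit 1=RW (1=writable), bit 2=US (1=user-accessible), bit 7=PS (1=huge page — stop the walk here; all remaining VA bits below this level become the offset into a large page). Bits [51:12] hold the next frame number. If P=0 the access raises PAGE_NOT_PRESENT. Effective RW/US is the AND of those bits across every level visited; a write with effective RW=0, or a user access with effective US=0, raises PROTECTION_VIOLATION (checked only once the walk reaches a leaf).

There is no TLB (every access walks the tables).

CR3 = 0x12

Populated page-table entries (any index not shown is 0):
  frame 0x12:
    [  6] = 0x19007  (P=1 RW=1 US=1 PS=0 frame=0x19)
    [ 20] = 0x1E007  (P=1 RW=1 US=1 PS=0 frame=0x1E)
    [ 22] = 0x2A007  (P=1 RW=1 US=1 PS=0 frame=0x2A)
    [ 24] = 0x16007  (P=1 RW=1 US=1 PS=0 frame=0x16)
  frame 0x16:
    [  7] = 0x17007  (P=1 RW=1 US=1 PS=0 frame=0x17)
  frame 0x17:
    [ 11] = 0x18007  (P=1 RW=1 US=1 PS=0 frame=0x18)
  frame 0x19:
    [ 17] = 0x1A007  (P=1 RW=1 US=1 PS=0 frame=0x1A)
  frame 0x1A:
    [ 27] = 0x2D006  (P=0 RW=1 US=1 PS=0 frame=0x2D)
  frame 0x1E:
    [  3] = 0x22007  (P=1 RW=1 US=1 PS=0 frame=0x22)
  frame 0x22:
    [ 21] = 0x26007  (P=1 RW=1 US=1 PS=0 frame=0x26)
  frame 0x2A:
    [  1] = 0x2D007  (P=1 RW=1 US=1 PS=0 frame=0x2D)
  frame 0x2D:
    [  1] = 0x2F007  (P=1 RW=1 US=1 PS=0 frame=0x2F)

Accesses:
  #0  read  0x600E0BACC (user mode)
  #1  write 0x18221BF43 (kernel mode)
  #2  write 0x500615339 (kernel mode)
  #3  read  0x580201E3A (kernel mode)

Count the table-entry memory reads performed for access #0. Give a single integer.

Trace:
#0 VA=0x600E0BACC (r,user):
  lvl0: tbl 0x12, slot 24 ⇒ 0x16007 (P1/RW1/US1/PS0)
  lvl1: tbl 0x16, slot 7 ⇒ 0x17007 (P1/RW1/US1/PS0)
  lvl2: tbl 0x17, slot 11 ⇒ 0x18007 (P1/RW1/US1/PS0)
  ✓ 0x18ACC  — 3 lookups
#1 VA=0x18221BF43 (w,kernel):
  lvl0: tbl 0x12, slot 6 ⇒ 0x19007 (P1/RW1/US1/PS0)
  lvl1: tbl 0x19, slot 17 ⇒ 0x1A007 (P1/RW1/US1/PS0)
  lvl2: tbl 0x1A, slot 27 ⇒ 0x2D006 (P0/RW1/US1/PS0)
  ⇒ fault: PAGE_NOT_PRESENT  — 3 lookups
#2 VA=0x500615339 (w,kernel):
  lvl0: tbl 0x12, slot 20 ⇒ 0x1E007 (P1/RW1/US1/PS0)
  lvl1: tbl 0x1E, slot 3 ⇒ 0x22007 (P1/RW1/US1/PS0)
  lvl2: tbl 0x22, slot 21 ⇒ 0x26007 (P1/RW1/US1/PS0)
  ✓ 0x26339  — 3 lookups
#3 VA=0x580201E3A (r,kernel):
  lvl0: tbl 0x12, slot 22 ⇒ 0x2A007 (P1/RW1/US1/PS0)
  lvl1: tbl 0x2A, slot 1 ⇒ 0x2D007 (P1/RW1/US1/PS0)
  lvl2: tbl 0x2D, slot 1 ⇒ 0x2F007 (P1/RW1/US1/PS0)
  ✓ 0x2FE3A  — 3 lookups

Entries read for #0: 3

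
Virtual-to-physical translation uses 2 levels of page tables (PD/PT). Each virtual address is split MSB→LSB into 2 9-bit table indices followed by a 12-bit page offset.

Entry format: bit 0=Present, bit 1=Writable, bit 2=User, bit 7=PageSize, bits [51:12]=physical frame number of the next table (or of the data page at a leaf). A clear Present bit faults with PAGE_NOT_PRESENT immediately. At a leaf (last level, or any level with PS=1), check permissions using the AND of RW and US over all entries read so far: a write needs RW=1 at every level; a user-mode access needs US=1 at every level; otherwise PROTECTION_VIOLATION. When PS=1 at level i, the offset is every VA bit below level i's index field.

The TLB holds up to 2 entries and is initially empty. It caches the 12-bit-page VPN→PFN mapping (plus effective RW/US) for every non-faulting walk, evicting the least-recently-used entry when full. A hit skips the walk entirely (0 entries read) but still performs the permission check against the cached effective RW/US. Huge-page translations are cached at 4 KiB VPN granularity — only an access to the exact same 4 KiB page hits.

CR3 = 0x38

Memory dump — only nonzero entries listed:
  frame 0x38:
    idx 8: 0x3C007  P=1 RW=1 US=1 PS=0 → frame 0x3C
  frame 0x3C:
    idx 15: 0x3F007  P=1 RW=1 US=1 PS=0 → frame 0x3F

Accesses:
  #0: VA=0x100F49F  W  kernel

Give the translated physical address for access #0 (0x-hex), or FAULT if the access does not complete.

Per-access translation:
#0 VA=0x100F49F (w,kernel):
  L0 @0x38[8] → 0x3C007  P=1,RW=1,US=1,PS=0
  L1 @0x3C[15] → 0x3F007  P=1,RW=1,US=1,PS=0
  → PA=0x3F49F  (2 entries read)

Access #0 PA: 0x3F49F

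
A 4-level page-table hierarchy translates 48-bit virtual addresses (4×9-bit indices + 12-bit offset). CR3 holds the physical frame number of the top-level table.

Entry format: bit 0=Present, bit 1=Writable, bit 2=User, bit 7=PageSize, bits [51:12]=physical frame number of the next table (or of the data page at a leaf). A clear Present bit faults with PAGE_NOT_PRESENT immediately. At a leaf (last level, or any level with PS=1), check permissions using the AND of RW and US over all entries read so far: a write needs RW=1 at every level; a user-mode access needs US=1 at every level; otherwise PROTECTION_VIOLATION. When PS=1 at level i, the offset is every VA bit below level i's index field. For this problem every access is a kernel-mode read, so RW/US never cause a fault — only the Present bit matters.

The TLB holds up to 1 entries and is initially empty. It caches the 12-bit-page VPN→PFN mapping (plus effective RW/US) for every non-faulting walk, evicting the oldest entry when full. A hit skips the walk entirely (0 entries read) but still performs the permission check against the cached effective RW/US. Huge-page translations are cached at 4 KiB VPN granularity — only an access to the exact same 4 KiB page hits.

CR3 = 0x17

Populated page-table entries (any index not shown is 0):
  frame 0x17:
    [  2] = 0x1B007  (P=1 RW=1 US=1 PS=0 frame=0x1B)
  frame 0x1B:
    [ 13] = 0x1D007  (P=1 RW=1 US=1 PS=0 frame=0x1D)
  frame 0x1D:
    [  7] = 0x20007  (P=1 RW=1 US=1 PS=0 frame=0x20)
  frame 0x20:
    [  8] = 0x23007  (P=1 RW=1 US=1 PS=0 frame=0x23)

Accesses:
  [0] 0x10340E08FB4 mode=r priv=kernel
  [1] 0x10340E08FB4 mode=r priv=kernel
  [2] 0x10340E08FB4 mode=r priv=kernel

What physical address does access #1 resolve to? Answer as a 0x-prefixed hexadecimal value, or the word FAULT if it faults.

Walk each access:
#0 VA=0x10340E08FB4 (r,kernel):
  L0 @0x17[2] → 0x1B007  P=1,RW=1,US=1,PS=0
  L1 @0x1B[13] → 0x1D007  P=1,RW=1,US=1,PS=0
  L2 @0x1D[7] → 0x20007  P=1,RW=1,US=1,PS=0
  L3 @0x20[8] → 0x23007  P=1,RW=1,US=1,PS=0
  ✓ 0x23FB4  — 4 lookups
#1 VA=0x10340E08FB4 (r,kernel):
  TLB hit vpn=0x10340E08 → PA=0x23FB4
#2 VA=0x10340E08FB4 (r,kernel):
  TLB hit vpn=0x10340E08 → PA=0x23FB4

Access #1 PA: 0x23FB4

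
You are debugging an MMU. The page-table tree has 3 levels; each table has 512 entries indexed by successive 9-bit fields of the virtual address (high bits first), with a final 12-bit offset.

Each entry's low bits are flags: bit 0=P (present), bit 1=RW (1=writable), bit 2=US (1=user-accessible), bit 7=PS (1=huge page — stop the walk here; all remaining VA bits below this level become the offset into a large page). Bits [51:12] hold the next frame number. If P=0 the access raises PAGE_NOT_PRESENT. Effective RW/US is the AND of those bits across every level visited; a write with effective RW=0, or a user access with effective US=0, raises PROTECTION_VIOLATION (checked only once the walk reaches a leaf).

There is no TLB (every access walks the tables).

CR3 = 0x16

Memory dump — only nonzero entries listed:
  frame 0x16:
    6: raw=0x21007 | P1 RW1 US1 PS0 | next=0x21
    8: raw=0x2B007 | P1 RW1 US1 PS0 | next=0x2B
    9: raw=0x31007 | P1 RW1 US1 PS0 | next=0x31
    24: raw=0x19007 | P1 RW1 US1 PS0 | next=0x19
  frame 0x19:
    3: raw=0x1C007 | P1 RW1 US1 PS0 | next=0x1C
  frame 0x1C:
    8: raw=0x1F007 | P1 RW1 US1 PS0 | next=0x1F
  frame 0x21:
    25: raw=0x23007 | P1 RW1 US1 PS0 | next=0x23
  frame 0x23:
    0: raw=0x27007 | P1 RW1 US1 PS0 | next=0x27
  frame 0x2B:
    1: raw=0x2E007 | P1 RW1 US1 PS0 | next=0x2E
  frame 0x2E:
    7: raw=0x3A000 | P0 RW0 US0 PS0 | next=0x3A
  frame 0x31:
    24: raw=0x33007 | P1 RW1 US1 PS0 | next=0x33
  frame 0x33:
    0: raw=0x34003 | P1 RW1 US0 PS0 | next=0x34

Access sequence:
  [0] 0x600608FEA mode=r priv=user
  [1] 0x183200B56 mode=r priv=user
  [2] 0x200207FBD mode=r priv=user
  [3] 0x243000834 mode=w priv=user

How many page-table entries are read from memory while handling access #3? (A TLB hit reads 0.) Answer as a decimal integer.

Walk each access:
#0 VA=0x600608FEA (r,user):
  lvl0: tbl 0x16, slot 24 ⇒ 0x19007 (P1/RW1/US1/PS0)
  lvl1: tbl 0x19, slot 3 ⇒ 0x1C007 (P1/RW1/US1/PS0)
  lvl2: tbl 0x1C, slot 8 ⇒ 0x1F007 (P1/RW1/US1/PS0)
  ✓ 0x1FFEA  — 3 lookups
#1 VA=0x183200B56 (r,user):
  lvl0: tbl 0x16, slot 6 ⇒ 0x21007 (P1/RW1/US1/PS0)
  lvl1: tbl 0x21, slot 25 ⇒ 0x23007 (P1/RW1/US1/PS0)
  lvl2: tbl 0x23, slot 0 ⇒ 0x27007 (P1/RW1/US1/PS0)
  ✓ 0x27B56  — 3 lookups
#2 VA=0x200207FBD (r,user):
  lvl0: tbl 0x16, slot 8 ⇒ 0x2B007 (P1/RW1/US1/PS0)
  lvl1: tbl 0x2B, slot 1 ⇒ 0x2E007 (P1/RW1/US1/PS0)
  lvl2: tbl 0x2E, slot 7 ⇒ 0x3A000 (P0/RW0/US0/PS0)
  → PAGE_NOT_PRESENT  (3 entries read)
#3 VA=0x243000834 (w,user):
  lvl0: tbl 0x16, slot 9 ⇒ 0x31007 (P1/RW1/US1/PS0)
  lvl1: tbl 0x31, slot 24 ⇒ 0x33007 (P1/RW1/US1/PS0)
  lvl2: tbl 0x33, slot 0 ⇒ 0x34003 (P1/RW1/US0/PS0)
  → PROTECTION_VIOLATION  (3 entries read)

Entries read for #3: 3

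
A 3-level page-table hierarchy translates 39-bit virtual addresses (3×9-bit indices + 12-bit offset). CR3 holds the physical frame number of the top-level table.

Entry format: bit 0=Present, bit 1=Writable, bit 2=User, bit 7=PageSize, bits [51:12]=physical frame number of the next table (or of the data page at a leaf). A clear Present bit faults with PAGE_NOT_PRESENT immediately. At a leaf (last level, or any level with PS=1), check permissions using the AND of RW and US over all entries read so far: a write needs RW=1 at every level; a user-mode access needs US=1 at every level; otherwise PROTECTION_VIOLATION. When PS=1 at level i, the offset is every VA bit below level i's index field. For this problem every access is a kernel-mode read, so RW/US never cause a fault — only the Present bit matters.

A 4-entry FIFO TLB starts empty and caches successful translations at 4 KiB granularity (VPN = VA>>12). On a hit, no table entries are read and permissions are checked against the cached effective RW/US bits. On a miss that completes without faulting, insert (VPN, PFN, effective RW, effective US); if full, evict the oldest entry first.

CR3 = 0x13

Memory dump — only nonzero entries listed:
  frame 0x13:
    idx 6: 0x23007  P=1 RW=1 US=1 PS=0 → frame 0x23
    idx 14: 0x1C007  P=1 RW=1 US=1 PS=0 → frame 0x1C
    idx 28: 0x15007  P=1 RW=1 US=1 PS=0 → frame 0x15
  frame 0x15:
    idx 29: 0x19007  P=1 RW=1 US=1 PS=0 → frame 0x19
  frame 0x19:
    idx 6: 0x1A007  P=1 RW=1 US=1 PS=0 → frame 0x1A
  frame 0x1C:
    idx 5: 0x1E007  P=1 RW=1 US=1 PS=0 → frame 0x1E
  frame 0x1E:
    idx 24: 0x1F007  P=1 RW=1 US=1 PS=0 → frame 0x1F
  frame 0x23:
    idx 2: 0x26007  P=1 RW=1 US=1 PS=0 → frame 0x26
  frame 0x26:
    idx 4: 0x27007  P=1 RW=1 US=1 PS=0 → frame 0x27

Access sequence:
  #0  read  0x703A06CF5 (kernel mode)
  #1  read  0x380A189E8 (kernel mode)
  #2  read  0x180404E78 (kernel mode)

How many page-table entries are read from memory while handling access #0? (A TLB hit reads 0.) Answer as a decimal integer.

Per-access translation:
#0 VA=0x703A06CF5 (r,kernel):
  L0 @0x13[28] → 0x15007  P=1,RW=1,US=1,PS=0
  L1 @0x15[29] → 0x19007  P=1,RW=1,US=1,PS=0
  L2 @0x19[6] → 0x1A007  P=1,RW=1,US=1,PS=0
  ✓ 0x1ACF5  — 3 lookups
#1 VA=0x380A189E8 (r,kernel):
  L0 @0x13[14] → 0x1C007  P=1,RW=1,US=1,PS=0
  L1 @0x1C[5] → 0x1E007  P=1,RW=1,US=1,PS=0
  L2 @0x1E[24] → 0x1F007  P=1,RW=1,US=1,PS=0
  ✓ 0x1F9E8  — 3 lookups
#2 VA=0x180404E78 (r,kernel):
  L0 @0x13[6] → 0x23007  P=1,RW=1,US=1,PS=0
  L1 @0x23[2] → 0x26007  P=1,RW=1,US=1,PS=0
  L2 @0x26[4] → 0x27007  P=1,RW=1,US=1,PS=0
  ✓ 0x27E78  — 3 lookups

Entries read for #0: 3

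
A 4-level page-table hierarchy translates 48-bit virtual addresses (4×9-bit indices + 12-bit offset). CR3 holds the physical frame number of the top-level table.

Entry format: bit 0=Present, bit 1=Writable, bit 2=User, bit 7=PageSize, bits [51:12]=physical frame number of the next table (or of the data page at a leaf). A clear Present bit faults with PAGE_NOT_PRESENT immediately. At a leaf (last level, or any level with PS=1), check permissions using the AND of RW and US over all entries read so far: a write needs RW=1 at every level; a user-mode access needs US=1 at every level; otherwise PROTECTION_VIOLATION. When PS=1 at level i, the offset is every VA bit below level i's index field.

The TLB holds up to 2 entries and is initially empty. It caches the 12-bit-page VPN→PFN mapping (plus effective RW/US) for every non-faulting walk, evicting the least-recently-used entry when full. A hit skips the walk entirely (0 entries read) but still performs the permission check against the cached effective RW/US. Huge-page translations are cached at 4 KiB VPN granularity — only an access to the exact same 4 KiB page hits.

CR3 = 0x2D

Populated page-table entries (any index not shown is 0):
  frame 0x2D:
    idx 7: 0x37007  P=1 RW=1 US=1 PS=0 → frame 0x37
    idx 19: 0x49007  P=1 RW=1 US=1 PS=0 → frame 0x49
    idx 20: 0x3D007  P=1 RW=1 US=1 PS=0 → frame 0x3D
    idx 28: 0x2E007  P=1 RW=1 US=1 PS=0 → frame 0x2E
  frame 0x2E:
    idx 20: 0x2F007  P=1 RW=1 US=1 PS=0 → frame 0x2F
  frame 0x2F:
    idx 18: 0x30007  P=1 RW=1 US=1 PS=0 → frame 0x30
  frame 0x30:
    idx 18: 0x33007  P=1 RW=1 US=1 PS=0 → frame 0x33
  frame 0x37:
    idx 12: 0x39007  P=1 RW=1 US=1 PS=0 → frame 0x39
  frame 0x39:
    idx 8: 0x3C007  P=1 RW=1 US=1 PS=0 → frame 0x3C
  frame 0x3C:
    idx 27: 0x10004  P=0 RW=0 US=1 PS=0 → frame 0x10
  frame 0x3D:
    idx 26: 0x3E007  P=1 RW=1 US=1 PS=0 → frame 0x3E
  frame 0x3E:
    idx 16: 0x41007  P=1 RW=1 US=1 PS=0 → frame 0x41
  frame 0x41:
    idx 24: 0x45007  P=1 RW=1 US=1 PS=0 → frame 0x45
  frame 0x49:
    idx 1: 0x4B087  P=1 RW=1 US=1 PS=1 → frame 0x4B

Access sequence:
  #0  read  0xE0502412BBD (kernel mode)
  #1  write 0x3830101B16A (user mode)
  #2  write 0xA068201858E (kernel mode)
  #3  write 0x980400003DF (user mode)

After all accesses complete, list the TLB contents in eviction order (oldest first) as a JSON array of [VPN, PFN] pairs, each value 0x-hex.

Trace:
#0 VA=0xE0502412BBD (r,kernel):
  [0] read 0x2D idx=28: raw=0x2E007 flags P=1 W=1 U=1 S=0
  [1] read 0x2E idx=20: raw=0x2F007 flags P=1 W=1 U=1 S=0
  [2] read 0x2F idx=18: raw=0x30007 flags P=1 W=1 U=1 S=0
  [3] read 0x30 idx=18: raw=0x33007 flags P=1 W=1 U=1 S=0
  → PA=0x33BBD  (4 entries read)
#1 VA=0x3830101B16A (w,user):
  [0] read 0x2D idx=7: raw=0x37007 flags P=1 W=1 U=1 S=0
  [1] read 0x37 idx=12: raw=0x39007 flags P=1 W=1 U=1 S=0
  [2] read 0x39 idx=8: raw=0x3C007 flags P=1 W=1 U=1 S=0
  [3] read 0x3C idx=27: raw=0x10004 flags P=0 W=0 U=1 S=0
  ✗ PAGE_NOT_PRESENT  [4 reads]
#2 VA=0xA068201858E (w,kernel):
  [0] read 0x2D idx=20: raw=0x3D007 flags P=1 W=1 U=1 S=0
  [1] read 0x3D idx=26: raw=0x3E007 flags P=1 W=1 U=1 S=0
  [2] read 0x3E idx=16: raw=0x41007 flags P=1 W=1 U=1 S=0
  [3] read 0x41 idx=24: raw=0x45007 flags P=1 W=1 U=1 S=0
  → PA=0x4558E  (4 entries read)
#3 VA=0x980400003DF (w,user):
  [0] read 0x2D idx=19: raw=0x49007 flags P=1 W=1 U=1 S=0
  [1] read 0x49 idx=1: raw=0x4B087 flags P=1 W=1 U=1 S=1
  → PA=0x4B3DF (huge @L1)  (2 entries read)

TLB: [["0xA0682018", "0x45"], ["0x98040000", "0x4B"]]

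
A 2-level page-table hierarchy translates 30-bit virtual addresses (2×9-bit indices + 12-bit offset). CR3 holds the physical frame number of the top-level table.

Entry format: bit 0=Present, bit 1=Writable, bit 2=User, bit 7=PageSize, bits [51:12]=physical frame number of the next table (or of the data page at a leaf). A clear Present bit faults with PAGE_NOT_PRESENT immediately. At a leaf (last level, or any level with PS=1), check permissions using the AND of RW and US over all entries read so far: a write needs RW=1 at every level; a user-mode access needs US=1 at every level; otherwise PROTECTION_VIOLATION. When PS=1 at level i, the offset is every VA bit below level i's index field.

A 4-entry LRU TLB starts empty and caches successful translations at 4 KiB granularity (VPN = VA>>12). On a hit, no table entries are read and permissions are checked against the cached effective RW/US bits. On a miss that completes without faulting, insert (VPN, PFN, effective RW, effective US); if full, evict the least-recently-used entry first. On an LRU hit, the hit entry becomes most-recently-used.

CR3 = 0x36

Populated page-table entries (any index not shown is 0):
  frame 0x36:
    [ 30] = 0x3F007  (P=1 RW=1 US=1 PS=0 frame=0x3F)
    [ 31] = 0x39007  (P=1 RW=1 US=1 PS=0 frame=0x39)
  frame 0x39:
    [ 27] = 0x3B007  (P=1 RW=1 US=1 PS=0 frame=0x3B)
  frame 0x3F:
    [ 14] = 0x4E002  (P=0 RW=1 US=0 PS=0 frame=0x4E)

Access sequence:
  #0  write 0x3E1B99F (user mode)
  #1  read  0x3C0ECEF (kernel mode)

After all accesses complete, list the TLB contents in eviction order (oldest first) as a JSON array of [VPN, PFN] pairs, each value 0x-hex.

Per-access translation:
#0 VA=0x3E1B99F (w,user):
  lvl0: tbl 0x36, slot 31 ⇒ 0x39007 (P1/RW1/US1/PS0)
  lvl1: tbl 0x39, slot 27 ⇒ 0x3B007 (P1/RW1/US1/PS0)
  → PA=0x3B99F  (2 entries read)
#1 VA=0x3C0ECEF (r,kernel):
  lvl0: tbl 0x36, slot 30 ⇒ 0x3F007 (P1/RW1/US1/PS0)
  lvl1: tbl 0x3F, slot 14 ⇒ 0x4E002 (P0/RW1/US0/PS0)
  ⇒ fault: PAGE_NOT_PRESENT  — 2 lookups

TLB: [["0x3E1B", "0x3B"]]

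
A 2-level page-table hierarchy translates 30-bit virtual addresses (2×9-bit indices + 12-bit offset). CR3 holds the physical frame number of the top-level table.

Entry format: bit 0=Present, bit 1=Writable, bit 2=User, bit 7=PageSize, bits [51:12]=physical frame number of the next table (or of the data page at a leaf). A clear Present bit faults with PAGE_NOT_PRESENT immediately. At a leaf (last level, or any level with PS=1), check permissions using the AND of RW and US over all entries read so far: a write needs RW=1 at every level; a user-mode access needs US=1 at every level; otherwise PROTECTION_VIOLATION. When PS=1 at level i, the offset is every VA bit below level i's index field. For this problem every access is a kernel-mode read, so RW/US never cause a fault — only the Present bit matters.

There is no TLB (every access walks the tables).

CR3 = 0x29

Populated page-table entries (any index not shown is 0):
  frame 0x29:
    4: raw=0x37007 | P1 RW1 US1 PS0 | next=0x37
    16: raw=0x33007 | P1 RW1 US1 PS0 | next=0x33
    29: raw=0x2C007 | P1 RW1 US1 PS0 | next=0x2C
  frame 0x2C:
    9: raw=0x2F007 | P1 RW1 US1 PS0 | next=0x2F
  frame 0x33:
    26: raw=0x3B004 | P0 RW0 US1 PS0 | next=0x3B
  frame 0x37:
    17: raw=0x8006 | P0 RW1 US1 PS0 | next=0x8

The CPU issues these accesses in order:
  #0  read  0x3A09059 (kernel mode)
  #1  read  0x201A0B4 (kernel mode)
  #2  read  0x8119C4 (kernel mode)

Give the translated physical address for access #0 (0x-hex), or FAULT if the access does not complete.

Trace:
#0 VA=0x3A09059 (r,kernel):
  L0 @0x29[29] → 0x2C007  P=1,RW=1,US=1,PS=0
  L1 @0x2C[9] → 0x2F007  P=1,RW=1,US=1,PS=0
  ⇒ phys 0x2F059  [2 reads]
#1 VA=0x201A0B4 (r,kernel):
  L0 @0x29[16] → 0x33007  P=1,RW=1,US=1,PS=0
  L1 @0x33[26] → 0x3B004  P=0,RW=0,US=1,PS=0
  ✗ PAGE_NOT_PRESENT  [2 reads]
#2 VA=0x8119C4 (r,kernel):
  L0 @0x29[4] → 0x37007  P=1,RW=1,US=1,PS=0
  L1 @0x37[17] → 0x8006  P=0,RW=1,US=1,PS=0
  ✗ PAGE_NOT_PRESENT  [2 reads]

Access #0 PA: 0x2F059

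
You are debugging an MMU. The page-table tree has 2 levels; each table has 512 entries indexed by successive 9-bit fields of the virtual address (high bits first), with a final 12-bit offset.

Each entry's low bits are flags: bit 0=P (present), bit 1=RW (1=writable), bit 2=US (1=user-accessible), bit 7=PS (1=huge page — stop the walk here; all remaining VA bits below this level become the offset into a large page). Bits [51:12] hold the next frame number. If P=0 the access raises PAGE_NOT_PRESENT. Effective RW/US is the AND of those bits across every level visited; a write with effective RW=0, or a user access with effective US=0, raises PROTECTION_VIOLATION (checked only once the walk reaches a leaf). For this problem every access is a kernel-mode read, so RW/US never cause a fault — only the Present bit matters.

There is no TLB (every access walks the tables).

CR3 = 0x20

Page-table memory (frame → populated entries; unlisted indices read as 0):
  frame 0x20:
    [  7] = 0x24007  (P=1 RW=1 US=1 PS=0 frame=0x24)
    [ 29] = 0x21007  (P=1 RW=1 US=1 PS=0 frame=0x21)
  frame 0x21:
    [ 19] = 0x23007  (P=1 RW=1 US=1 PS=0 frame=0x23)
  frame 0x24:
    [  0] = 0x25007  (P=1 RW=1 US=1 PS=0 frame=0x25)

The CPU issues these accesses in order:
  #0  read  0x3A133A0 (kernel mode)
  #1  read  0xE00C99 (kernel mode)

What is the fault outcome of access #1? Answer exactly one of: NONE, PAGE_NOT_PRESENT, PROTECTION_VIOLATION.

Walk each access:
#0 VA=0x3A133A0 (r,kernel):
  lvl0: tbl 0x20, slot 29 ⇒ 0x21007 (P1/RW1/US1/PS0)
  lvl1: tbl 0x21, slot 19 ⇒ 0x23007 (P1/RW1/US1/PS0)
  → PA=0x233A0  (2 entries read)
#1 VA=0xE00C99 (r,kernel):
  lvl0: tbl 0x20, slot 7 ⇒ 0x24007 (P1/RW1/US1/PS0)
  lvl1: tbl 0x24, slot 0 ⇒ 0x25007 (P1/RW1/US1/PS0)
  → PA=0x25C99  (2 entries read)

Access #1 fault: NONE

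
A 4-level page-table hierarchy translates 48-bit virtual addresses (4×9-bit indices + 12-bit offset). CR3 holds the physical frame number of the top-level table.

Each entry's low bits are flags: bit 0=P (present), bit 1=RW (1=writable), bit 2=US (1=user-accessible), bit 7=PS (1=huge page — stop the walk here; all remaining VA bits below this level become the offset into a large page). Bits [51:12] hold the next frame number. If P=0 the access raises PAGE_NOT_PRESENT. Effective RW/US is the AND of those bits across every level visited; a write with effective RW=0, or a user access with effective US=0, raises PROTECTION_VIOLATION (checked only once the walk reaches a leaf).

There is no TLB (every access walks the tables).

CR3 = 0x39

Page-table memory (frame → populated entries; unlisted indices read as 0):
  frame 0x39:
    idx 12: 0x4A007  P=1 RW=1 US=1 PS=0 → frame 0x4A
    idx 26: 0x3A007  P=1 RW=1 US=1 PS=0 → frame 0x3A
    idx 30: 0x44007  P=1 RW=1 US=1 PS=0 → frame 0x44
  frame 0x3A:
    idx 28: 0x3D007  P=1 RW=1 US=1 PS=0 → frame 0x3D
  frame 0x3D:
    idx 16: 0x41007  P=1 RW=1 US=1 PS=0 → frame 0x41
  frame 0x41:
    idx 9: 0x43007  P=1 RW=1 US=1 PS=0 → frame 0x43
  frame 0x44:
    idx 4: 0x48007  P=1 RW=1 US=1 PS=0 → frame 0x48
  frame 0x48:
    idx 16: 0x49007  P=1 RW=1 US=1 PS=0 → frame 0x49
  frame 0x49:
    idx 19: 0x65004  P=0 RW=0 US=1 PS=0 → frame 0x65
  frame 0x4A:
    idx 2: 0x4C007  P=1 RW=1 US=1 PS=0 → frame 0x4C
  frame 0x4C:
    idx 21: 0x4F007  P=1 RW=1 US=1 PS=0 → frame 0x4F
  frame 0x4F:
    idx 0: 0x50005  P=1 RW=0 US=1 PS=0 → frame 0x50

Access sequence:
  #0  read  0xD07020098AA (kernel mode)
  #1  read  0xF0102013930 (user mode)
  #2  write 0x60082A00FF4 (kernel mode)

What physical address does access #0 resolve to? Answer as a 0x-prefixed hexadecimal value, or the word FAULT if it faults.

Trace:
#0 VA=0xD07020098AA (r,kernel):
  [0] read 0x39 idx=26: raw=0x3A007 flags P=1 W=1 U=1 S=0
  [1] read 0x3A idx=28: raw=0x3D007 flags P=1 W=1 U=1 S=0
  [2] read 0x3D idx=16: raw=0x41007 flags P=1 W=1 U=1 S=0
  [3] read 0x41 idx=9: raw=0x43007 flags P=1 W=1 U=1 S=0
  ⇒ phys 0x438AA  [4 reads]
#1 VA=0xF0102013930 (r,user):
  [0] read 0x39 idx=30: raw=0x44007 flags P=1 W=1 U=1 S=0
  [1] read 0x44 idx=4: raw=0x48007 flags P=1 W=1 U=1 S=0
  [2] read 0x48 idx=16: raw=0x49007 flags P=1 W=1 U=1 S=0
  [3] read 0x49 idx=19: raw=0x65004 flags P=0 W=0 U=1 S=0
  → PAGE_NOT_PRESENT  (4 entries read)
#2 VA=0x60082A00FF4 (w,kernel):
  [0] read 0x39 idx=12: raw=0x4A007 flags P=1 W=1 U=1 S=0
  [1] read 0x4A idx=2: raw=0x4C007 flags P=1 W=1 U=1 S=0
  [2] read 0x4C idx=21: raw=0x4F007 flags P=1 W=1 U=1 S=0
  [3] read 0x4F idx=0: raw=0x50005 flags P=1 W=0 U=1 S=0
  → PROTECTION_VIOLATION  (4 entries read)

Access #0 PA: 0x438AA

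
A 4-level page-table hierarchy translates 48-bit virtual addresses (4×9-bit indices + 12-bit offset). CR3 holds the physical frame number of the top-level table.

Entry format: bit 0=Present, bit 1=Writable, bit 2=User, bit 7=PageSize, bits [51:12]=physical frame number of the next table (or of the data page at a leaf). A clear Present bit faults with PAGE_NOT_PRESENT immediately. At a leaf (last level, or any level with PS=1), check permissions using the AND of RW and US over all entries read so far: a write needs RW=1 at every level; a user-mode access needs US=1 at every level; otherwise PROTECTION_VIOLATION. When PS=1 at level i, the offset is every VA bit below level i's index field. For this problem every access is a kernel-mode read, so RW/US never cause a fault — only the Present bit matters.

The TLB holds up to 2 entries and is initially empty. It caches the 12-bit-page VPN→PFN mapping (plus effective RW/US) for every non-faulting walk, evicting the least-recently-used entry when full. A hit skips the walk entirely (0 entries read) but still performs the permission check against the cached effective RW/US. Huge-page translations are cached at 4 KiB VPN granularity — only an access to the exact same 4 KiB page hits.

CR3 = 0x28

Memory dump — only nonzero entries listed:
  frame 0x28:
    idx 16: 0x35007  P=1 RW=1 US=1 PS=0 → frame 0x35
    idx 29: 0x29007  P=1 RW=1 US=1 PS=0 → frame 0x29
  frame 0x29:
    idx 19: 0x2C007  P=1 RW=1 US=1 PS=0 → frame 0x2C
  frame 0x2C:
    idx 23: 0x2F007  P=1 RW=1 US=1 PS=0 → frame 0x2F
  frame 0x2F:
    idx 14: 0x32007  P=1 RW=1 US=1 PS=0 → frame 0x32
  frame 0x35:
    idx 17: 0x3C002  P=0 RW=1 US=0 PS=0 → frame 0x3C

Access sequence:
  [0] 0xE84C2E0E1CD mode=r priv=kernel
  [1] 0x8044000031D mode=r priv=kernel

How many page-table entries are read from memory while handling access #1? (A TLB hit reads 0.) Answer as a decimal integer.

Walk each access:
#0 VA=0xE84C2E0E1CD (r,kernel):
  [0] read 0x28 idx=29: raw=0x29007 flags P=1 W=1 U=1 S=0
  [1] read 0x29 idx=19: raw=0x2C007 flags P=1 W=1 U=1 S=0
  [2] read 0x2C idx=23: raw=0x2F007 flags P=1 W=1 U=1 S=0
  [3] read 0x2F idx=14: raw=0x32007 flags P=1 W=1 U=1 S=0
  ⇒ phys 0x321CD  [4 reads]
#1 VA=0x8044000031D (r,kernel):
  [0] read 0x28 idx=16: raw=0x35007 flags P=1 W=1 U=1 S=0
  [1] read 0x35 idx=17: raw=0x3C002 flags P=0 W=1 U=0 S=0
  ✗ PAGE_NOT_PRESENT  [2 reads]

Entries read for #1: 2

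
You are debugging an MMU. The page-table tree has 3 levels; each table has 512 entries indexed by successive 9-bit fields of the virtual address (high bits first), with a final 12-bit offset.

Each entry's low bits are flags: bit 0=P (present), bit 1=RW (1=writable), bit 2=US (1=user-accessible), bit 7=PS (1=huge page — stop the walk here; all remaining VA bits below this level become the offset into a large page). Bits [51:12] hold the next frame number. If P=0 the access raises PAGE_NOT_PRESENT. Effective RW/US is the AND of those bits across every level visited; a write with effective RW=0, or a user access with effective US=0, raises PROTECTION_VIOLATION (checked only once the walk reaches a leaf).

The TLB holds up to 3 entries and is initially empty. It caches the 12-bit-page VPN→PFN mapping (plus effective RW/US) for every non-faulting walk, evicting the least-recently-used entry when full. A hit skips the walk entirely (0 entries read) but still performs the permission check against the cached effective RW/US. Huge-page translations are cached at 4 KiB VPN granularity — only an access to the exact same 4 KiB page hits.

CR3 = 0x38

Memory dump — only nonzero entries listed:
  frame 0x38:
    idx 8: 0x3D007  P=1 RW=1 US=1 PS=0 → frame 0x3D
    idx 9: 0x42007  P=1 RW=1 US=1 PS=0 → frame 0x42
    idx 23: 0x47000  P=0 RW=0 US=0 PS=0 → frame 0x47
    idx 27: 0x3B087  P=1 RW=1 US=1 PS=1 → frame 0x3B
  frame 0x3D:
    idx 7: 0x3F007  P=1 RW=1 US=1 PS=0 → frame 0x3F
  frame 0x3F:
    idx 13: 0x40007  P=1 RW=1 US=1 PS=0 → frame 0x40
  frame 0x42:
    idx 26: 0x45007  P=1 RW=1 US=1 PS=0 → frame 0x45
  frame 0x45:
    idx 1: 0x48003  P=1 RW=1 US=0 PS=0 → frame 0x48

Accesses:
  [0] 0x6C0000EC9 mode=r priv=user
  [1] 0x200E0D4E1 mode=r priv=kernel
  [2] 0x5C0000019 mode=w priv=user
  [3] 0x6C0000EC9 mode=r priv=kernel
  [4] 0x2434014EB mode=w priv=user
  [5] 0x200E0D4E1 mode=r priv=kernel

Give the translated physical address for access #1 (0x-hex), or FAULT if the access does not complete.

Per-access translation:
#0 VA=0x6C0000EC9 (r,user):
  L0 @0x38[27] → 0x3B087  P=1,RW=1,US=1,PS=1
  ⇒ phys 0x3BEC9 (huge @L0)  [1 reads]
#1 VA=0x200E0D4E1 (r,kernel):
  L0 @0x38[8] → 0x3D007  P=1,RW=1,US=1,PS=0
  L1 @0x3D[7] → 0x3F007  P=1,RW=1,US=1,PS=0
  L2 @0x3F[13] → 0x40007  P=1,RW=1,US=1,PS=0
  ⇒ phys 0x404E1  [3 reads]
#2 VA=0x5C0000019 (w,user):
  L0 @0x38[23] → 0x47000  P=0,RW=0,US=0,PS=0
  ⇒ fault: PAGE_NOT_PRESENT  — 1 lookups
#3 VA=0x6C0000EC9 (r,kernel):
  TLB hit vpn=0x6C0000 → PA=0x3BEC9
#4 VA=0x2434014EB (w,user):
  L0 @0x38[9] → 0x42007  P=1,RW=1,US=1,PS=0
  L1 @0x42[26] → 0x45007  P=1,RW=1,US=1,PS=0
  L2 @0x45[1] → 0x48003  P=1,RW=1,US=0,PS=0
  ⇒ fault: PROTECTION_VIOLATION  — 3 lookups
#5 VA=0x200E0D4E1 (r,kernel):
  TLB hit vpn=0x200E0D → PA=0x404E1

Access #1 PA: 0x404E1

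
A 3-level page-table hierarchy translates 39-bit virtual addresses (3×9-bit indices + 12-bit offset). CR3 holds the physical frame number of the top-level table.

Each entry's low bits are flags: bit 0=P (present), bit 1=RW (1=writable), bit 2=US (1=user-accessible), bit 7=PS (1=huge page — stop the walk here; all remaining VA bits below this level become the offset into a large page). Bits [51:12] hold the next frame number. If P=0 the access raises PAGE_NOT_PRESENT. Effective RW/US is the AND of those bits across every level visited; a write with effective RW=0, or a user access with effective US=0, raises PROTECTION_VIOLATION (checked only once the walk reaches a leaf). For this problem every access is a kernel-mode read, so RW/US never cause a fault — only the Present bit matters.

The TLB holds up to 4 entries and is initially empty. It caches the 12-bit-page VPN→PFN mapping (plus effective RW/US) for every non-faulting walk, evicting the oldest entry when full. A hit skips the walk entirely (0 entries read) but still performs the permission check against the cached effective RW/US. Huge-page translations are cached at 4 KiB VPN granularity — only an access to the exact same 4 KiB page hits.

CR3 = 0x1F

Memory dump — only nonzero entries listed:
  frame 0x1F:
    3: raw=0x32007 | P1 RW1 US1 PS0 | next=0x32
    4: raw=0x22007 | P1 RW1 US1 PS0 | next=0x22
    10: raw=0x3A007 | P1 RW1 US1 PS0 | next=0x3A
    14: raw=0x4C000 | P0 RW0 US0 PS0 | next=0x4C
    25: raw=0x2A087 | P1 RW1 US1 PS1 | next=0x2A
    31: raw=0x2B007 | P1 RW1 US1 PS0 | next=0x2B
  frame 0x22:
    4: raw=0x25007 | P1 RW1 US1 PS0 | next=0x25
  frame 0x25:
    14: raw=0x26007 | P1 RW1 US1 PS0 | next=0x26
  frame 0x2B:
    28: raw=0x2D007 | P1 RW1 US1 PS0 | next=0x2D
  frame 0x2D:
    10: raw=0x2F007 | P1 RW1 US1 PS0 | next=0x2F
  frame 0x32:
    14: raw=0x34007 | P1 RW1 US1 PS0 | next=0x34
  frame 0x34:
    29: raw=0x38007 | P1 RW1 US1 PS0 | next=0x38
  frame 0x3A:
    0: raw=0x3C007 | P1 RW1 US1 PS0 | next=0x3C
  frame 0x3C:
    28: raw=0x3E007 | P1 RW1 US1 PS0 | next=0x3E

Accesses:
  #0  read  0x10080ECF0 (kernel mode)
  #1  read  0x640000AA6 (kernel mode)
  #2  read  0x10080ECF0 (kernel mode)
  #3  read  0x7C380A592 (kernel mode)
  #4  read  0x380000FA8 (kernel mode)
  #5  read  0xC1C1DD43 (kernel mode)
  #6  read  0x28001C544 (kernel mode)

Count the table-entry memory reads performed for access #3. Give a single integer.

Per-access translation:
#0 VA=0x10080ECF0 (r,kernel):
  L0 @0x1F[4] → 0x22007  P=1,RW=1,US=1,PS=0
  L1 @0x22[4] → 0x25007  P=1,RW=1,US=1,PS=0
  L2 @0x25[14] → 0x26007  P=1,RW=1,US=1,PS=0
  ⇒ phys 0x26CF0  [3 reads]
#1 VA=0x640000AA6 (r,kernel):
  L0 @0x1F[25] → 0x2A087  P=1,RW=1,US=1,PS=1
  ⇒ phys 0x2AAA6 (huge @L0)  [1 reads]
#2 VA=0x10080ECF0 (r,kernel):
  TLB hit vpn=0x10080E → PA=0x26CF0
#3 VA=0x7C380A592 (r,kernel):
  L0 @0x1F[31] → 0x2B007  P=1,RW=1,US=1,PS=0
  L1 @0x2B[28] → 0x2D007  P=1,RW=1,US=1,PS=0
  L2 @0x2D[10] → 0x2F007  P=1,RW=1,US=1,PS=0
  ⇒ phys 0x2F592  [3 reads]
#4 VA=0x380000FA8 (r,kernel):
  L0 @0x1F[14] → 0x4C000  P=0,RW=0,US=0,PS=0
  ✗ PAGE_NOT_PRESENT  [1 reads]
#5 VA=0xC1C1DD43 (r,kernel):
  L0 @0x1F[3] → 0x32007  P=1,RW=1,US=1,PS=0
  L1 @0x32[14] → 0x34007  P=1,RW=1,US=1,PS=0
  L2 @0x34[29] → 0x38007  P=1,RW=1,US=1,PS=0
  ⇒ phys 0x38D43  [3 reads]
#6 VA=0x28001C544 (r,kernel):
  L0 @0x1F[10] → 0x3A007  P=1,RW=1,US=1,PS=0
  L1 @0x3A[0] → 0x3C007  P=1,RW=1,US=1,PS=0
  L2 @0x3C[28] → 0x3E007  P=1,RW=1,US=1,PS=0
  ⇒ phys 0x3E544  [3 reads]

Entries read for #3: 3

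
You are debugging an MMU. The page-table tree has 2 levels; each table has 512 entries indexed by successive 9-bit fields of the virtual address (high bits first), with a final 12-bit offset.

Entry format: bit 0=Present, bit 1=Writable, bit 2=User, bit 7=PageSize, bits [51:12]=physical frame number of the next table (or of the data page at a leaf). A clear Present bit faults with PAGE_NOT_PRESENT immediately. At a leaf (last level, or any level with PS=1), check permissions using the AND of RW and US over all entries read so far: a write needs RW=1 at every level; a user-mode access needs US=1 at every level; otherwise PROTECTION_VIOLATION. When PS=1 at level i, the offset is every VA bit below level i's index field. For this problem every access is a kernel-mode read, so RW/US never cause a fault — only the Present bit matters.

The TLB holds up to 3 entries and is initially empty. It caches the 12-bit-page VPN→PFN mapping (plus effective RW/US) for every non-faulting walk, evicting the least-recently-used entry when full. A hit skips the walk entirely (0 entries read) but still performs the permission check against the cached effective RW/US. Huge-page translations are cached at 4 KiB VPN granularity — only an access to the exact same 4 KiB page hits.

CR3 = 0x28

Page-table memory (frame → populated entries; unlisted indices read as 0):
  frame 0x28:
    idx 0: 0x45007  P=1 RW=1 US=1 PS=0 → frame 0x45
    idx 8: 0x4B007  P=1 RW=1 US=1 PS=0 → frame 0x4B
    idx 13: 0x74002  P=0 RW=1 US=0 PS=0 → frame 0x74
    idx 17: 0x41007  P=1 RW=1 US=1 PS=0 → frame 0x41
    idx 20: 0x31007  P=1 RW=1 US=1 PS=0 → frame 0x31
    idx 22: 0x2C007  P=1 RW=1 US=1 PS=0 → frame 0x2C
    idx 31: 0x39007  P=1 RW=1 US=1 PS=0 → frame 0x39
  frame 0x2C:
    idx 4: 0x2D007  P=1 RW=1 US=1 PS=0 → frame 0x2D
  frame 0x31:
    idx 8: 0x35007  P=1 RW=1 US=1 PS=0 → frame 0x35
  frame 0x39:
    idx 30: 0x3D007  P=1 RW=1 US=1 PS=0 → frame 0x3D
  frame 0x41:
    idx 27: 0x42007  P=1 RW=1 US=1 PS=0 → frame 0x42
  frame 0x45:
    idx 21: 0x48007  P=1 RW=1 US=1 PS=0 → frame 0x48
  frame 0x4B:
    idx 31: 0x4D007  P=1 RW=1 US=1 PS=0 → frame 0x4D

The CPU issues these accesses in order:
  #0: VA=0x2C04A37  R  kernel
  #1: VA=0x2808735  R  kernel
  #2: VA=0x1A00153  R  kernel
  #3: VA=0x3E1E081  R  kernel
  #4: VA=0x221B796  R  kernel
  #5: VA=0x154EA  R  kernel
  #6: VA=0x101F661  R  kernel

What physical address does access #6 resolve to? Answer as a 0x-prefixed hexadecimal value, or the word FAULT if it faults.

Trace:
#0 VA=0x2C04A37 (r,kernel):
  [0] read 0x28 idx=22: raw=0x2C007 flags P=1 W=1 U=1 S=0
  [1] read 0x2C idx=4: raw=0x2D007 flags P=1 W=1 U=1 S=0
  ⇒ phys 0x2DA37  [2 reads]
#1 VA=0x2808735 (r,kernel):
  [0] read 0x28 idx=20: raw=0x31007 flags P=1 W=1 U=1 S=0
  [1] read 0x31 idx=8: raw=0x35007 flags P=1 W=1 U=1 S=0
  ⇒ phys 0x35735  [2 reads]
#2 VA=0x1A00153 (r,kernel):
  [0] read 0x28 idx=13: raw=0x74002 flags P=0 W=1 U=0 S=0
  → PAGE_NOT_PRESENT  (1 entries read)
#3 VA=0x3E1E081 (r,kernel):
  [0] read 0x28 idx=31: raw=0x39007 flags P=1 W=1 U=1 S=0
  [1] read 0x39 idx=30: raw=0x3D007 flags P=1 W=1 U=1 S=0
  ⇒ phys 0x3D081  [2 reads]
#4 VA=0x221B796 (r,kernel):
  [0] read 0x28 idx=17: raw=0x41007 flags P=1 W=1 U=1 S=0
  [1] read 0x41 idx=27: raw=0x42007 flags P=1 W=1 U=1 S=0
  ⇒ phys 0x42796  [2 reads]
#5 VA=0x154EA (r,kernel):
  [0] read 0x28 idx=0: raw=0x45007 flags P=1 W=1 U=1 S=0
  [1] read 0x45 idx=21: raw=0x48007 flags P=1 W=1 U=1 S=0
  ⇒ phys 0x484EA  [2 reads]
#6 VA=0x101F661 (r,kernel):
  [0] read 0x28 idx=8: raw=0x4B007 flags P=1 W=1 U=1 S=0
  [1] read 0x4B idx=31: raw=0x4D007 flags P=1 W=1 U=1 S=0
  ⇒ phys 0x4D661  [2 reads]

Access #6 PA: 0x4D661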